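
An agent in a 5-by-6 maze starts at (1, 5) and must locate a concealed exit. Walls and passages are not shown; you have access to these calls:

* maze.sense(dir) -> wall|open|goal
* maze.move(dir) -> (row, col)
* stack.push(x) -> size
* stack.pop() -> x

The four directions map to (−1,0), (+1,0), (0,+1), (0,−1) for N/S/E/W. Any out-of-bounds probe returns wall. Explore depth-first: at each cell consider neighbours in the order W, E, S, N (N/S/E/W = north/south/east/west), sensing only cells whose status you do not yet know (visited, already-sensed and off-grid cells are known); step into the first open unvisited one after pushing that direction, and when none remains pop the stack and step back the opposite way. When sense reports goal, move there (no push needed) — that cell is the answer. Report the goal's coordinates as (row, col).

==> maze.sense(dir: west)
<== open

==> stack.push(x: west)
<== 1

==> maze.move(dir: west)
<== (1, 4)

==> maze.sense(dir: west)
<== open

==> stack.push(x: west)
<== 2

==> maze.move(dir: west)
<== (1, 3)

==> maze.sense(dir: west)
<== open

==> stack.push(x: west)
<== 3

==> maze.move(dir: west)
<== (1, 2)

==> maze.sense(dir: west)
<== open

==> stack.push(x: west)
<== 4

==> maze.move(dir: west)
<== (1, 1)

==> maze.sense(dir: west)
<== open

==> stack.push(x: west)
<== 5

==> maze.move(dir: west)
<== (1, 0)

==> maze.sense(dir: south)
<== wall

==> maze.sense(dir: north)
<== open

==> stack.push(x: north)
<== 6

==> maze.move(dir: north)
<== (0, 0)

==> maze.sense(dir: east)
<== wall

==> stack.pop()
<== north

==> maze.move(dir: south)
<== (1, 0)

==> stack.pop()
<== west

==> maze.move(dir: east)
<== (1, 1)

==> maze.sense(dir: south)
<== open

==> stack.push(x: south)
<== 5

==> maze.move(dir: south)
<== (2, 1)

==> maze.sense(dir: east)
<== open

==> stack.push(x: east)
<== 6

==> maze.move(dir: east)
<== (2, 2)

==> maze.sense(dir: east)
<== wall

==> maze.sense(dir: south)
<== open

==> stack.push(x: south)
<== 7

==> maze.move(dir: south)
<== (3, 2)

==> maze.sense(dir: west)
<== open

==> stack.push(x: west)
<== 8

==> maze.move(dir: west)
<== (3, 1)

==> maze.sense(dir: west)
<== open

==> stack.push(x: west)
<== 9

==> maze.move(dir: west)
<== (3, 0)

==> maze.sense(dir: south)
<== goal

==> maze.move(dir: south)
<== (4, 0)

Answer: (4, 0)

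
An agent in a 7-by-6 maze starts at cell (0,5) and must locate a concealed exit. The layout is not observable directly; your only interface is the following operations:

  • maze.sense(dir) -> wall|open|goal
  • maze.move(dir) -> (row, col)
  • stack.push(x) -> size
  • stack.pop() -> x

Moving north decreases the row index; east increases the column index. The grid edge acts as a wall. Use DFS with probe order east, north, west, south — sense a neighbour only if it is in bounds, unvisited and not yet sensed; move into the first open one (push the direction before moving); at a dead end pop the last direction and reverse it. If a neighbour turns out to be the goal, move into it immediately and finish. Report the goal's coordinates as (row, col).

> sense west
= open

> push west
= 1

> move west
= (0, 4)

> sense west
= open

> push west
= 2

> move west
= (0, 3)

> sense west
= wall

> sense south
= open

> push south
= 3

> move south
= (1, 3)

> sense east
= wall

> sense west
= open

> push west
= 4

> move west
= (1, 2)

> sense west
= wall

> sense south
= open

> push south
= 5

> move south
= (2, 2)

> sense east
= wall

> sense west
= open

> push west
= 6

> move west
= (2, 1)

> sense west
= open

> push west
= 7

> move west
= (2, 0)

> sense north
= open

> push north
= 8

> move north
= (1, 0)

> sense north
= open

> push north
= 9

> move north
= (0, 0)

> sense east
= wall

> pop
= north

> move south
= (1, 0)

> pop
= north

> move south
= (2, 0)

> sense south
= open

> push south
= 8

> move south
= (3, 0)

> sense east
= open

> push east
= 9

> move east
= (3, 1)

> sense east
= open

> push east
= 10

> move east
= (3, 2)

> sense east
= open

> push east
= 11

> move east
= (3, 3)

> sense east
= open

> push east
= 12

> move east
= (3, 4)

> sense east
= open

> push east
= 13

> move east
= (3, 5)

> sense north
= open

> push north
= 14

> move north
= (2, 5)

> sense north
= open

> push north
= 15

> move north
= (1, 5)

> pop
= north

> move south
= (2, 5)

> sense west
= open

> push west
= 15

> move west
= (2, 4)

> pop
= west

> move east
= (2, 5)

> pop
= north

> move south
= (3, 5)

> sense south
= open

> push south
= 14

> move south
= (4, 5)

> sense west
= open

> push west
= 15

> move west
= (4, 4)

> sense west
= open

> push west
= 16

> move west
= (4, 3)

> sense west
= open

> push west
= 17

> move west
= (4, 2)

> sense west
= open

> push west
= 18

> move west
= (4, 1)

> sense west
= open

> push west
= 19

> move west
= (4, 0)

> sense south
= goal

> move south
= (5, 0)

Answer: (5, 0)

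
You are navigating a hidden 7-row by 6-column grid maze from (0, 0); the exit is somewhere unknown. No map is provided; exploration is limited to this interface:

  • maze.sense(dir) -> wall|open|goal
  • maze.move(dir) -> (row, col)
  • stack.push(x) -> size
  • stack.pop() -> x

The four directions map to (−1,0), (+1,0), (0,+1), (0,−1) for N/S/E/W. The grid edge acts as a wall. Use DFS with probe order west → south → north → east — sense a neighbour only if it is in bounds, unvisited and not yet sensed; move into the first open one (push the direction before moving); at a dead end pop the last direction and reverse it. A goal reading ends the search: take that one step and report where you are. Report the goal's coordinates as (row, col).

# 1. maze.sense(dir: south) : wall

# 2. maze.sense(dir: east) : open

# 3. stack.push(x: east) : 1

# 4. maze.move(dir: east) : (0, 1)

# 5. maze.sense(dir: south) : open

# 6. stack.push(x: south) : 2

# 7. maze.move(dir: south) : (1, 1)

# 8. maze.sense(dir: south) : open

# 9. stack.push(x: south) : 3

# 10. maze.move(dir: south) : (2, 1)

# 11. maze.sense(dir: west) : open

# 12. stack.push(x: west) : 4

# 13. maze.move(dir: west) : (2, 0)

# 14. maze.sense(dir: south) : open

# 15. stack.push(x: south) : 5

# 16. maze.move(dir: south) : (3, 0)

# 17. maze.sense(dir: south) : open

# 18. stack.push(x: south) : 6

# 19. maze.move(dir: south) : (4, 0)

# 20. maze.sense(dir: south) : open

# 21. stack.push(x: south) : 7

# 22. maze.move(dir: south) : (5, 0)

# 23. maze.sense(dir: south) : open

# 24. stack.push(x: south) : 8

# 25. maze.move(dir: south) : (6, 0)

# 26. maze.sense(dir: east) : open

# 27. stack.push(x: east) : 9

# 28. maze.move(dir: east) : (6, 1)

# 29. maze.sense(dir: north) : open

# 30. stack.push(x: north) : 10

# 31. maze.move(dir: north) : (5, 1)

# 32. maze.sense(dir: north) : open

# 33. stack.push(x: north) : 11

# 34. maze.move(dir: north) : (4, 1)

# 35. maze.sense(dir: north) : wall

# 36. maze.sense(dir: east) : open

# 37. stack.push(x: east) : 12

# 38. maze.move(dir: east) : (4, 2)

# 39. maze.sense(dir: south) : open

# 40. stack.push(x: south) : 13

# 41. maze.move(dir: south) : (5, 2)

# 42. maze.sense(dir: south) : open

# 43. stack.push(x: south) : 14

# 44. maze.move(dir: south) : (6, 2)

# 45. maze.sense(dir: east) : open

# 46. stack.push(x: east) : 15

# 47. maze.move(dir: east) : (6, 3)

# 48. maze.sense(dir: north) : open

# 49. stack.push(x: north) : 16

# 50. maze.move(dir: north) : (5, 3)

# 51. maze.sense(dir: north) : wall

# 52. maze.sense(dir: east) : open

# 53. stack.push(x: east) : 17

# 54. maze.move(dir: east) : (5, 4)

# 55. maze.sense(dir: south) : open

# 56. stack.push(x: south) : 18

# 57. maze.move(dir: south) : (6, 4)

# 58. maze.sense(dir: east) : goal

# 59. maze.move(dir: east) : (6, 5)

Answer: (6, 5)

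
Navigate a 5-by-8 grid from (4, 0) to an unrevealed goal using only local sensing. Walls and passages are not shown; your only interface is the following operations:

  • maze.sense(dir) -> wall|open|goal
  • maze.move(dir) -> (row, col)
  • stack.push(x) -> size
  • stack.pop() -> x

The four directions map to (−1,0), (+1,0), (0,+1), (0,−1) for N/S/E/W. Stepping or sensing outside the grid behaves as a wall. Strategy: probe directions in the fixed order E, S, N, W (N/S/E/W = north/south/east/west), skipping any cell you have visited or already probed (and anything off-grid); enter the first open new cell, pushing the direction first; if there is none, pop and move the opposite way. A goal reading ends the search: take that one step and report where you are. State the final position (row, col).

> maze.sense dir→east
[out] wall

> maze.sense dir→north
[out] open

> stack.push x→north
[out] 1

> maze.move dir→north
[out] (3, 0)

> maze.sense dir→east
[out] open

> stack.push x→east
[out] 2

> maze.move dir→east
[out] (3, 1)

> maze.sense dir→east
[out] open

> stack.push x→east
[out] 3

> maze.move dir→east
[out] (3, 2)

> maze.sense dir→east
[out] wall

> maze.sense dir→south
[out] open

> stack.push x→south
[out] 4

> maze.move dir→south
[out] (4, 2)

> maze.sense dir→east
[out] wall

> stack.pop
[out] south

> maze.move dir→north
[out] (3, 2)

> maze.sense dir→north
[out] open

> stack.push x→north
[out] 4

> maze.move dir→north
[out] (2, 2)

> maze.sense dir→east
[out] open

> stack.push x→east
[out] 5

> maze.move dir→east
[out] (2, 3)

> maze.sense dir→east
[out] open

> stack.push x→east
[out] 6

> maze.move dir→east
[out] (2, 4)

> maze.sense dir→east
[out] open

> stack.push x→east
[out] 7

> maze.move dir→east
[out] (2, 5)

> maze.sense dir→east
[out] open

> stack.push x→east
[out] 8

> maze.move dir→east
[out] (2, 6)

> maze.sense dir→east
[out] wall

> maze.sense dir→south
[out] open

> stack.push x→south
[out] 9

> maze.move dir→south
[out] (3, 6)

> maze.sense dir→east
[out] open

> stack.push x→east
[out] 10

> maze.move dir→east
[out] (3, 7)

> maze.sense dir→south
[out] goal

> maze.move dir→south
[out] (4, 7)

Answer: (4, 7)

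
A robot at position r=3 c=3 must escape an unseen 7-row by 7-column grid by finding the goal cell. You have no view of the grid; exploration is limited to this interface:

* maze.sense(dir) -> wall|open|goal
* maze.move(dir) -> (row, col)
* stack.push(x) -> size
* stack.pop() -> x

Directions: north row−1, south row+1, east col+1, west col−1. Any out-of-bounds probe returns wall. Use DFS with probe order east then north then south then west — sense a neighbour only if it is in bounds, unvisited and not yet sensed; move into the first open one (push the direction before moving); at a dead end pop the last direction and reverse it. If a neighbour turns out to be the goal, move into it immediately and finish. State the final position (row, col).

→ sense(east)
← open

→ push(east)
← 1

→ move(east)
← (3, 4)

→ sense(east)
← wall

→ sense(north)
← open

→ push(north)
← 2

→ move(north)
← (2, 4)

→ sense(east)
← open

→ push(east)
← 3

→ move(east)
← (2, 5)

→ sense(east)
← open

→ push(east)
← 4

→ move(east)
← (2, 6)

→ sense(north)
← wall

→ sense(south)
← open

→ push(south)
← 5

→ move(south)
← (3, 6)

→ sense(south)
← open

→ push(south)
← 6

→ move(south)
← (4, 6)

→ sense(south)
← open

→ push(south)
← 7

→ move(south)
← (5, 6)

→ sense(south)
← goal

→ move(south)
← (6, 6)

Answer: (6, 6)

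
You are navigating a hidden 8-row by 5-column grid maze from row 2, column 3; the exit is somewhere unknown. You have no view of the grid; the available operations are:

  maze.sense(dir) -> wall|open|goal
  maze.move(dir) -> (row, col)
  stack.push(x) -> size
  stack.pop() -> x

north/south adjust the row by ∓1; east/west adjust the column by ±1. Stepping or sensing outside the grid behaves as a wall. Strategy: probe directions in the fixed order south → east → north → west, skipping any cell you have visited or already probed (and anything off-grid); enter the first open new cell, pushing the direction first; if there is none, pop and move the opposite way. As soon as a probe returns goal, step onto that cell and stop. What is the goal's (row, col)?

→ sense(dir→south)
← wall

→ sense(dir→east)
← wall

→ sense(dir→north)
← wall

→ sense(dir→west)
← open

→ push(x→west)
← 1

→ move(dir→west)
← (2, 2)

→ sense(dir→south)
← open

→ push(x→south)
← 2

→ move(dir→south)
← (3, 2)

→ sense(dir→south)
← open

→ push(x→south)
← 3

→ move(dir→south)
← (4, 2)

→ sense(dir→south)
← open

→ push(x→south)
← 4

→ move(dir→south)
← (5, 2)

→ sense(dir→south)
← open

→ push(x→south)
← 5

→ move(dir→south)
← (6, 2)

→ sense(dir→south)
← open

→ push(x→south)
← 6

→ move(dir→south)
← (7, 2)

→ sense(dir→east)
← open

→ push(x→east)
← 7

→ move(dir→east)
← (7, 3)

→ sense(dir→east)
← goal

→ move(dir→east)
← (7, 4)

Answer: (7, 4)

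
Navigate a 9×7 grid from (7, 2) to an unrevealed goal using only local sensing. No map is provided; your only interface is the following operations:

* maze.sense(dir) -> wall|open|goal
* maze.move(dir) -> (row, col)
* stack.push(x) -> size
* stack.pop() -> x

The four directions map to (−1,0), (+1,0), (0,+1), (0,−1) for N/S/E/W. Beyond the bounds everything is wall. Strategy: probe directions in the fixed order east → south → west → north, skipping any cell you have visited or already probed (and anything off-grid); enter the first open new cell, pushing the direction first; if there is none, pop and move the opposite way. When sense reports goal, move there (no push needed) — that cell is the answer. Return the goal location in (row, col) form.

[in] maze.sense dir=east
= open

[in] stack.push x=east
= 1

[in] maze.move dir=east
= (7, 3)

[in] maze.sense dir=east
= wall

[in] maze.sense dir=south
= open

[in] stack.push x=south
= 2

[in] maze.move dir=south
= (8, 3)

[in] maze.sense dir=east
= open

[in] stack.push x=east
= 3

[in] maze.move dir=east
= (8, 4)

[in] maze.sense dir=east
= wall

[in] stack.pop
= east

[in] maze.move dir=west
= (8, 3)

[in] maze.sense dir=west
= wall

[in] stack.pop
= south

[in] maze.move dir=north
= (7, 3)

[in] maze.sense dir=north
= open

[in] stack.push x=north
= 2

[in] maze.move dir=north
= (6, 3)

[in] maze.sense dir=east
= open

[in] stack.push x=east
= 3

[in] maze.move dir=east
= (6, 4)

[in] maze.sense dir=east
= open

[in] stack.push x=east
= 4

[in] maze.move dir=east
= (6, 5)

[in] maze.sense dir=east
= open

[in] stack.push x=east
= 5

[in] maze.move dir=east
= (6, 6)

[in] maze.sense dir=south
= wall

[in] maze.sense dir=north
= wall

[in] stack.pop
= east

[in] maze.move dir=west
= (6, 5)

[in] maze.sense dir=south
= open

[in] stack.push x=south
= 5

[in] maze.move dir=south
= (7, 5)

[in] stack.pop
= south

[in] maze.move dir=north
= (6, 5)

[in] maze.sense dir=north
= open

[in] stack.push x=north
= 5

[in] maze.move dir=north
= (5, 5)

[in] maze.sense dir=west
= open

[in] stack.push x=west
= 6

[in] maze.move dir=west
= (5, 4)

[in] maze.sense dir=west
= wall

[in] maze.sense dir=north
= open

[in] stack.push x=north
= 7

[in] maze.move dir=north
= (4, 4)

[in] maze.sense dir=east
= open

[in] stack.push x=east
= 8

[in] maze.move dir=east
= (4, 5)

[in] maze.sense dir=east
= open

[in] stack.push x=east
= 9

[in] maze.move dir=east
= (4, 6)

[in] maze.sense dir=north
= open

[in] stack.push x=north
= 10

[in] maze.move dir=north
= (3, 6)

[in] maze.sense dir=west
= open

[in] stack.push x=west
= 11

[in] maze.move dir=west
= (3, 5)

[in] maze.sense dir=west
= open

[in] stack.push x=west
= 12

[in] maze.move dir=west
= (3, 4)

[in] maze.sense dir=west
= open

[in] stack.push x=west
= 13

[in] maze.move dir=west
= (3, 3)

[in] maze.sense dir=south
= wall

[in] maze.sense dir=west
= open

[in] stack.push x=west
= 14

[in] maze.move dir=west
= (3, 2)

[in] maze.sense dir=south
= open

[in] stack.push x=south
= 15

[in] maze.move dir=south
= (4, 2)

[in] maze.sense dir=south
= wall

[in] maze.sense dir=west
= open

[in] stack.push x=west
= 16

[in] maze.move dir=west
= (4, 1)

[in] maze.sense dir=south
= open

[in] stack.push x=south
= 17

[in] maze.move dir=south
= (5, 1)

[in] maze.sense dir=south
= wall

[in] maze.sense dir=west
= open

[in] stack.push x=west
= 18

[in] maze.move dir=west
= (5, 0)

[in] maze.sense dir=south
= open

[in] stack.push x=south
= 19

[in] maze.move dir=south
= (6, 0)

[in] maze.sense dir=south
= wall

[in] stack.pop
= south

[in] maze.move dir=north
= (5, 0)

[in] maze.sense dir=north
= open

[in] stack.push x=north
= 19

[in] maze.move dir=north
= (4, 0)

[in] maze.sense dir=north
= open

[in] stack.push x=north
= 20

[in] maze.move dir=north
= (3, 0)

[in] maze.sense dir=east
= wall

[in] maze.sense dir=north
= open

[in] stack.push x=north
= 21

[in] maze.move dir=north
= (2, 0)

[in] maze.sense dir=east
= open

[in] stack.push x=east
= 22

[in] maze.move dir=east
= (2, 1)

[in] maze.sense dir=east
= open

[in] stack.push x=east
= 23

[in] maze.move dir=east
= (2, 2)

[in] maze.sense dir=east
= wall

[in] maze.sense dir=north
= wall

[in] stack.pop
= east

[in] maze.move dir=west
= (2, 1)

[in] maze.sense dir=north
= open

[in] stack.push x=north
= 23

[in] maze.move dir=north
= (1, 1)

[in] maze.sense dir=west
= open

[in] stack.push x=west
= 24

[in] maze.move dir=west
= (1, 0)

[in] maze.sense dir=north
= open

[in] stack.push x=north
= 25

[in] maze.move dir=north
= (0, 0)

[in] maze.sense dir=east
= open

[in] stack.push x=east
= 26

[in] maze.move dir=east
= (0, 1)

[in] maze.sense dir=east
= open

[in] stack.push x=east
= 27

[in] maze.move dir=east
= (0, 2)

[in] maze.sense dir=east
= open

[in] stack.push x=east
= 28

[in] maze.move dir=east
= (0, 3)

[in] maze.sense dir=east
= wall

[in] maze.sense dir=south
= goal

[in] maze.move dir=south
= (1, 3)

Answer: (1, 3)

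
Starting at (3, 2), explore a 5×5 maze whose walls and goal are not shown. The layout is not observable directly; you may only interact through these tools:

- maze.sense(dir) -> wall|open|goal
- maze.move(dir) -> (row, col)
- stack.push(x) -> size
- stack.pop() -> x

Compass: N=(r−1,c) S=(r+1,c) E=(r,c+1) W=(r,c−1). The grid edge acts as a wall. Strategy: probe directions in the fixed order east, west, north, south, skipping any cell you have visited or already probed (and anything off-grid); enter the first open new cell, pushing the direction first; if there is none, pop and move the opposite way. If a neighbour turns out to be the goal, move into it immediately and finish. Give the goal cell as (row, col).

·→ maze.sense(east)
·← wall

·→ maze.sense(west)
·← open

·→ stack.push(west)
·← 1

·→ maze.move(west)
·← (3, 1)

·→ maze.sense(west)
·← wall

·→ maze.sense(north)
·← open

·→ stack.push(north)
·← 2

·→ maze.move(north)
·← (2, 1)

·→ maze.sense(east)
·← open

·→ stack.push(east)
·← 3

·→ maze.move(east)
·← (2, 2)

·→ maze.sense(east)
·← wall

·→ maze.sense(north)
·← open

·→ stack.push(north)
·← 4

·→ maze.move(north)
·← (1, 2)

·→ maze.sense(east)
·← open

·→ stack.push(east)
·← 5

·→ maze.move(east)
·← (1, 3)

·→ maze.sense(east)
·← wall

·→ maze.sense(north)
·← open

·→ stack.push(north)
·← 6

·→ maze.move(north)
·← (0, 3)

·→ maze.sense(east)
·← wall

·→ maze.sense(west)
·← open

·→ stack.push(west)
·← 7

·→ maze.move(west)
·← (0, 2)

·→ maze.sense(west)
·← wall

·→ stack.pop()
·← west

·→ maze.move(east)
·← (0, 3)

·→ stack.pop()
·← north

·→ maze.move(south)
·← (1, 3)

·→ stack.pop()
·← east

·→ maze.move(west)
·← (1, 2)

·→ maze.sense(west)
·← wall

·→ stack.pop()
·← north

·→ maze.move(south)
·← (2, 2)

·→ stack.pop()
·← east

·→ maze.move(west)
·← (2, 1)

·→ maze.sense(west)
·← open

·→ stack.push(west)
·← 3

·→ maze.move(west)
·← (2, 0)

·→ maze.sense(north)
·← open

·→ stack.push(north)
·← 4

·→ maze.move(north)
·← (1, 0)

·→ maze.sense(north)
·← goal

·→ maze.move(north)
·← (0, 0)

Answer: (0, 0)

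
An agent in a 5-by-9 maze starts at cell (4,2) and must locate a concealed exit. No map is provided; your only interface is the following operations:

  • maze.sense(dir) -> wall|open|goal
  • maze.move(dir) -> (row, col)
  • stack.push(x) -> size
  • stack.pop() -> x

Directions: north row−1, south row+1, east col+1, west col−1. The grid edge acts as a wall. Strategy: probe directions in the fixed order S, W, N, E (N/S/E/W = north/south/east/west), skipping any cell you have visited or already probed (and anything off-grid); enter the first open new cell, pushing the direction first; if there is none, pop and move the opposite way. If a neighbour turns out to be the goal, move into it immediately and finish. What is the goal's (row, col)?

→ sense(dir→west)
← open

→ push(x→west)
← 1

→ move(dir→west)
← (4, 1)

→ sense(dir→west)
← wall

→ sense(dir→north)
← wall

→ pop()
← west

→ move(dir→east)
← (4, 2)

→ sense(dir→north)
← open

→ push(x→north)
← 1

→ move(dir→north)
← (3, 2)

→ sense(dir→north)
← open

→ push(x→north)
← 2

→ move(dir→north)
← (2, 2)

→ sense(dir→west)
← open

→ push(x→west)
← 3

→ move(dir→west)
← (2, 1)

→ sense(dir→west)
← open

→ push(x→west)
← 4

→ move(dir→west)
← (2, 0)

→ sense(dir→south)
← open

→ push(x→south)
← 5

→ move(dir→south)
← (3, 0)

→ pop()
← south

→ move(dir→north)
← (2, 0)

→ sense(dir→north)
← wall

→ pop()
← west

→ move(dir→east)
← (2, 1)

→ sense(dir→north)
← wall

→ pop()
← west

→ move(dir→east)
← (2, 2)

→ sense(dir→north)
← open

→ push(x→north)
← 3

→ move(dir→north)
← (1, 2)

→ sense(dir→north)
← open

→ push(x→north)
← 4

→ move(dir→north)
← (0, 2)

→ sense(dir→west)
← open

→ push(x→west)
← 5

→ move(dir→west)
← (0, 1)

→ sense(dir→west)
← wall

→ pop()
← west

→ move(dir→east)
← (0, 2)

→ sense(dir→east)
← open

→ push(x→east)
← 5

→ move(dir→east)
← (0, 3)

→ sense(dir→south)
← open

→ push(x→south)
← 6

→ move(dir→south)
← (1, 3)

→ sense(dir→south)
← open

→ push(x→south)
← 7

→ move(dir→south)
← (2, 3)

→ sense(dir→south)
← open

→ push(x→south)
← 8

→ move(dir→south)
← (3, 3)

→ sense(dir→south)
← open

→ push(x→south)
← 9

→ move(dir→south)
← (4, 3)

→ sense(dir→east)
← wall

→ pop()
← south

→ move(dir→north)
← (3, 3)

→ sense(dir→east)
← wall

→ pop()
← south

→ move(dir→north)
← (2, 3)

→ sense(dir→east)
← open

→ push(x→east)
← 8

→ move(dir→east)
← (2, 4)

→ sense(dir→north)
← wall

→ sense(dir→east)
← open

→ push(x→east)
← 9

→ move(dir→east)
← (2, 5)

→ sense(dir→south)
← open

→ push(x→south)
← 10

→ move(dir→south)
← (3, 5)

→ sense(dir→south)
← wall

→ sense(dir→east)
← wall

→ pop()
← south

→ move(dir→north)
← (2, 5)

→ sense(dir→north)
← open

→ push(x→north)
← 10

→ move(dir→north)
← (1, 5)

→ sense(dir→north)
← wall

→ sense(dir→east)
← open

→ push(x→east)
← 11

→ move(dir→east)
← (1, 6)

→ sense(dir→south)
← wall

→ sense(dir→north)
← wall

→ sense(dir→east)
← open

→ push(x→east)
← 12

→ move(dir→east)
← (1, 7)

→ sense(dir→south)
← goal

→ move(dir→south)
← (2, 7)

Answer: (2, 7)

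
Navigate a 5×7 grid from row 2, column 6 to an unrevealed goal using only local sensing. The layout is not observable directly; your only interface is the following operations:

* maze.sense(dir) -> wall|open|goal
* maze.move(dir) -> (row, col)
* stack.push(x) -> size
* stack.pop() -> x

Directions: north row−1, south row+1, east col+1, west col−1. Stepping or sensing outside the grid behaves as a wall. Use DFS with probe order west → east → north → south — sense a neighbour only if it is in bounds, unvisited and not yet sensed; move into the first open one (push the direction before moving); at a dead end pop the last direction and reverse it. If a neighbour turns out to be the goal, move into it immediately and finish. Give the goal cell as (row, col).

# maze.sense(dir: west) == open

# stack.push(x: west) == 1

# maze.move(dir: west) == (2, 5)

# maze.sense(dir: west) == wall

# maze.sense(dir: north) == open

# stack.push(x: north) == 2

# maze.move(dir: north) == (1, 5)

# maze.sense(dir: west) == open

# stack.push(x: west) == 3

# maze.move(dir: west) == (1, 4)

# maze.sense(dir: west) == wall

# maze.sense(dir: north) == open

# stack.push(x: north) == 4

# maze.move(dir: north) == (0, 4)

# maze.sense(dir: west) == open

# stack.push(x: west) == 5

# maze.move(dir: west) == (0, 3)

# maze.sense(dir: west) == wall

# stack.pop() == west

# maze.move(dir: east) == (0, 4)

# maze.sense(dir: east) == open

# stack.push(x: east) == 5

# maze.move(dir: east) == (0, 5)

# maze.sense(dir: east) == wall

# stack.pop() == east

# maze.move(dir: west) == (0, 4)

# stack.pop() == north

# maze.move(dir: south) == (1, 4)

# stack.pop() == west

# maze.move(dir: east) == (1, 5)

# maze.sense(dir: east) == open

# stack.push(x: east) == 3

# maze.move(dir: east) == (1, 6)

# stack.pop() == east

# maze.move(dir: west) == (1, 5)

# stack.pop() == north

# maze.move(dir: south) == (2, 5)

# maze.sense(dir: south) == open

# stack.push(x: south) == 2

# maze.move(dir: south) == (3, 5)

# maze.sense(dir: west) == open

# stack.push(x: west) == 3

# maze.move(dir: west) == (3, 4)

# maze.sense(dir: west) == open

# stack.push(x: west) == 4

# maze.move(dir: west) == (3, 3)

# maze.sense(dir: west) == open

# stack.push(x: west) == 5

# maze.move(dir: west) == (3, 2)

# maze.sense(dir: west) == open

# stack.push(x: west) == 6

# maze.move(dir: west) == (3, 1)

# maze.sense(dir: west) == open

# stack.push(x: west) == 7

# maze.move(dir: west) == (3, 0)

# maze.sense(dir: north) == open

# stack.push(x: north) == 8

# maze.move(dir: north) == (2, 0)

# maze.sense(dir: east) == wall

# maze.sense(dir: north) == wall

# stack.pop() == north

# maze.move(dir: south) == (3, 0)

# maze.sense(dir: south) == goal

# maze.move(dir: south) == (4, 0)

Answer: (4, 0)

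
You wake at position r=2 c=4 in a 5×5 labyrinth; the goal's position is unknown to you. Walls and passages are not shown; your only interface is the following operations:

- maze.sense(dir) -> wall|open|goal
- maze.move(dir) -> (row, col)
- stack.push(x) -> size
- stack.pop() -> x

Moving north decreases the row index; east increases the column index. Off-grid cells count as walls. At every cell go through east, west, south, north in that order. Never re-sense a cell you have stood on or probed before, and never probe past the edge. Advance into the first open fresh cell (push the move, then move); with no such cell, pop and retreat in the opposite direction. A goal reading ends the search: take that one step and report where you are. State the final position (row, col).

;; 1. maze.sense(dir: west) ~> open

;; 2. stack.push(x: west) ~> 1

;; 3. maze.move(dir: west) ~> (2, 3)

;; 4. maze.sense(dir: west) ~> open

;; 5. stack.push(x: west) ~> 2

;; 6. maze.move(dir: west) ~> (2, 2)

;; 7. maze.sense(dir: west) ~> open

;; 8. stack.push(x: west) ~> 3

;; 9. maze.move(dir: west) ~> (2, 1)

;; 10. maze.sense(dir: west) ~> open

;; 11. stack.push(x: west) ~> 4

;; 12. maze.move(dir: west) ~> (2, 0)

;; 13. maze.sense(dir: south) ~> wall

;; 14. maze.sense(dir: north) ~> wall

;; 15. stack.pop() ~> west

;; 16. maze.move(dir: east) ~> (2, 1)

;; 17. maze.sense(dir: south) ~> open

;; 18. stack.push(x: south) ~> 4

;; 19. maze.move(dir: south) ~> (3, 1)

;; 20. maze.sense(dir: east) ~> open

;; 21. stack.push(x: east) ~> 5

;; 22. maze.move(dir: east) ~> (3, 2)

;; 23. maze.sense(dir: east) ~> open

;; 24. stack.push(x: east) ~> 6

;; 25. maze.move(dir: east) ~> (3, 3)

;; 26. maze.sense(dir: east) ~> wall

;; 27. maze.sense(dir: south) ~> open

;; 28. stack.push(x: south) ~> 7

;; 29. maze.move(dir: south) ~> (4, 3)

;; 30. maze.sense(dir: east) ~> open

;; 31. stack.push(x: east) ~> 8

;; 32. maze.move(dir: east) ~> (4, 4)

;; 33. stack.pop() ~> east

;; 34. maze.move(dir: west) ~> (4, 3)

;; 35. maze.sense(dir: west) ~> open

;; 36. stack.push(x: west) ~> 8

;; 37. maze.move(dir: west) ~> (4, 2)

;; 38. maze.sense(dir: west) ~> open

;; 39. stack.push(x: west) ~> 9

;; 40. maze.move(dir: west) ~> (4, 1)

;; 41. maze.sense(dir: west) ~> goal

;; 42. maze.move(dir: west) ~> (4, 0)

Answer: (4, 0)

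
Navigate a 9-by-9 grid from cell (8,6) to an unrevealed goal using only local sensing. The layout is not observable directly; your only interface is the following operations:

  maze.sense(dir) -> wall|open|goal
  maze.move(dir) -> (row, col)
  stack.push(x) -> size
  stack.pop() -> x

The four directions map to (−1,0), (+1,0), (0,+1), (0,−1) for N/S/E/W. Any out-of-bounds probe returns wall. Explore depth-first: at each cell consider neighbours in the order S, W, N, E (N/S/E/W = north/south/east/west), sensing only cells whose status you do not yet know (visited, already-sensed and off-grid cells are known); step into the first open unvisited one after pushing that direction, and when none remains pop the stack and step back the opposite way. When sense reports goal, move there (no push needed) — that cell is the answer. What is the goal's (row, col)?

→ sense(west)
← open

→ push(west)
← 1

→ move(west)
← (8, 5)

→ sense(west)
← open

→ push(west)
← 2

→ move(west)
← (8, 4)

→ sense(west)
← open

→ push(west)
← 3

→ move(west)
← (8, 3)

→ sense(west)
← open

→ push(west)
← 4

→ move(west)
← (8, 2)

→ sense(west)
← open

→ push(west)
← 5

→ move(west)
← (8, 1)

→ sense(west)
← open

→ push(west)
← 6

→ move(west)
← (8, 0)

→ sense(north)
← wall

→ pop()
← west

→ move(east)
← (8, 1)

→ sense(north)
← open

→ push(north)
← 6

→ move(north)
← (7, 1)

→ sense(north)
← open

→ push(north)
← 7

→ move(north)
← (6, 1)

→ sense(west)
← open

→ push(west)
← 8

→ move(west)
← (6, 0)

→ sense(north)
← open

→ push(north)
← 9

→ move(north)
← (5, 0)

→ sense(north)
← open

→ push(north)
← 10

→ move(north)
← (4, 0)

→ sense(north)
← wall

→ sense(east)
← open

→ push(east)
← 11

→ move(east)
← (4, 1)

→ sense(south)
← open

→ push(south)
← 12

→ move(south)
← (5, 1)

→ sense(east)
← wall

→ pop()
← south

→ move(north)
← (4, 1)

→ sense(north)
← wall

→ sense(east)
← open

→ push(east)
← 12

→ move(east)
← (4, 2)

→ sense(north)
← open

→ push(north)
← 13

→ move(north)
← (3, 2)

→ sense(north)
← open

→ push(north)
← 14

→ move(north)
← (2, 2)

→ sense(west)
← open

→ push(west)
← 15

→ move(west)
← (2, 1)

→ sense(west)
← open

→ push(west)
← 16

→ move(west)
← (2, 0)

→ sense(north)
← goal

→ move(north)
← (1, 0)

Answer: (1, 0)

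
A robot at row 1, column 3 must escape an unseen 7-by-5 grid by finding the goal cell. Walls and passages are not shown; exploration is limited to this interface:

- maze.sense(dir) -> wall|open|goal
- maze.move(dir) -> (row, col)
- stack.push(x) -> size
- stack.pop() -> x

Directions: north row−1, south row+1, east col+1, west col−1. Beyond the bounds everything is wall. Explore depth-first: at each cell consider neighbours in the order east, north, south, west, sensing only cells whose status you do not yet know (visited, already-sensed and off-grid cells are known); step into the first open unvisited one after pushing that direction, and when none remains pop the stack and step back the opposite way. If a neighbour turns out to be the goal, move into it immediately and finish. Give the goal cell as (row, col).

% sense dir=east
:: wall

% sense dir=north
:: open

% push x=north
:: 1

% move dir=north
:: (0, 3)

% sense dir=east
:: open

% push x=east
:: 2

% move dir=east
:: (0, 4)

% pop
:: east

% move dir=west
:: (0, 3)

% sense dir=west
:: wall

% pop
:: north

% move dir=south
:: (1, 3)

% sense dir=south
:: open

% push x=south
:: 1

% move dir=south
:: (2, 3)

% sense dir=east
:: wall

% sense dir=south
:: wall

% sense dir=west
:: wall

% pop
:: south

% move dir=north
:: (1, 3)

% sense dir=west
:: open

% push x=west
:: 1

% move dir=west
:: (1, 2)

% sense dir=west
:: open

% push x=west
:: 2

% move dir=west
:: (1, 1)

% sense dir=north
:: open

% push x=north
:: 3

% move dir=north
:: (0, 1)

% sense dir=west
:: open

% push x=west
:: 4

% move dir=west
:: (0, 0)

% sense dir=south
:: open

% push x=south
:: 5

% move dir=south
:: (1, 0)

% sense dir=south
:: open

% push x=south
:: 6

% move dir=south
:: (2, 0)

% sense dir=east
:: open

% push x=east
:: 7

% move dir=east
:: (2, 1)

% sense dir=south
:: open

% push x=south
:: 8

% move dir=south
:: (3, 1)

% sense dir=east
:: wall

% sense dir=south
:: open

% push x=south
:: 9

% move dir=south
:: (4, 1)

% sense dir=east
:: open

% push x=east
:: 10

% move dir=east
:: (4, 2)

% sense dir=east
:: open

% push x=east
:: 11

% move dir=east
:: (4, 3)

% sense dir=east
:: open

% push x=east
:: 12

% move dir=east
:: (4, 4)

% sense dir=north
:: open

% push x=north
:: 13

% move dir=north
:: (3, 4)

% pop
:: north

% move dir=south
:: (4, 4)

% sense dir=south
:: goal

% move dir=south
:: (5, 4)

Answer: (5, 4)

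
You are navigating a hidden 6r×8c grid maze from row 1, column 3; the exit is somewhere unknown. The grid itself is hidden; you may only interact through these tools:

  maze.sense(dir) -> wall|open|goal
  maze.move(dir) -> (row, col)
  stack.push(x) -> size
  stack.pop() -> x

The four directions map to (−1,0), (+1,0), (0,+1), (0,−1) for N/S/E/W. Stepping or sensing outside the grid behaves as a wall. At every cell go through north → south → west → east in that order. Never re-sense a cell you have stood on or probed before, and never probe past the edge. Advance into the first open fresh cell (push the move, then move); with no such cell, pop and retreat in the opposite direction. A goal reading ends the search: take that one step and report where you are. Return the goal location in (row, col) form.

% maze.sense dir='north'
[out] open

% stack.push x='north'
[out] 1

% maze.move dir='north'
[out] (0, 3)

% maze.sense dir='west'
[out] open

% stack.push x='west'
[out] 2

% maze.move dir='west'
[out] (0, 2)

% maze.sense dir='south'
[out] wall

% maze.sense dir='west'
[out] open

% stack.push x='west'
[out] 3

% maze.move dir='west'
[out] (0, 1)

% maze.sense dir='south'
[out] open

% stack.push x='south'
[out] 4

% maze.move dir='south'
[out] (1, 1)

% maze.sense dir='south'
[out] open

% stack.push x='south'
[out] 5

% maze.move dir='south'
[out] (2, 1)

% maze.sense dir='south'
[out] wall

% maze.sense dir='west'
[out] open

% stack.push x='west'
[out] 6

% maze.move dir='west'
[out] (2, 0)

% maze.sense dir='north'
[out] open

% stack.push x='north'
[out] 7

% maze.move dir='north'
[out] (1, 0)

% maze.sense dir='north'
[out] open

% stack.push x='north'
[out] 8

% maze.move dir='north'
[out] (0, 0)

% stack.pop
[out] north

% maze.move dir='south'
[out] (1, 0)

% stack.pop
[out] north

% maze.move dir='south'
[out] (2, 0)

% maze.sense dir='south'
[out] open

% stack.push x='south'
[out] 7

% maze.move dir='south'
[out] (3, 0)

% maze.sense dir='south'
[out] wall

% stack.pop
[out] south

% maze.move dir='north'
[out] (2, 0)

% stack.pop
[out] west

% maze.move dir='east'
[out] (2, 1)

% maze.sense dir='east'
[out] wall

% stack.pop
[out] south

% maze.move dir='north'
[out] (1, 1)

% stack.pop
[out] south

% maze.move dir='north'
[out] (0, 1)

% stack.pop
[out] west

% maze.move dir='east'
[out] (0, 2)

% stack.pop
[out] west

% maze.move dir='east'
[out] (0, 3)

% maze.sense dir='east'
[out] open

% stack.push x='east'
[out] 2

% maze.move dir='east'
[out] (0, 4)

% maze.sense dir='south'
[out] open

% stack.push x='south'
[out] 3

% maze.move dir='south'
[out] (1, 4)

% maze.sense dir='south'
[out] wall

% maze.sense dir='east'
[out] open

% stack.push x='east'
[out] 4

% maze.move dir='east'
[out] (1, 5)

% maze.sense dir='north'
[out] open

% stack.push x='north'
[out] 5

% maze.move dir='north'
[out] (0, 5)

% maze.sense dir='east'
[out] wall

% stack.pop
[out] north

% maze.move dir='south'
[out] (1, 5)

% maze.sense dir='south'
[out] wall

% maze.sense dir='east'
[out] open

% stack.push x='east'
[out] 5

% maze.move dir='east'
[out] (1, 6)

% maze.sense dir='south'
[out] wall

% maze.sense dir='east'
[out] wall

% stack.pop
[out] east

% maze.move dir='west'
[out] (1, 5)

% stack.pop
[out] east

% maze.move dir='west'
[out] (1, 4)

% stack.pop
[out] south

% maze.move dir='north'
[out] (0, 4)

% stack.pop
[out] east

% maze.move dir='west'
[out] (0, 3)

% stack.pop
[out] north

% maze.move dir='south'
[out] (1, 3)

% maze.sense dir='south'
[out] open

% stack.push x='south'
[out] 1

% maze.move dir='south'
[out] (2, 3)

% maze.sense dir='south'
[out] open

% stack.push x='south'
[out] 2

% maze.move dir='south'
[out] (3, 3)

% maze.sense dir='south'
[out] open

% stack.push x='south'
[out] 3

% maze.move dir='south'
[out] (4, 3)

% maze.sense dir='south'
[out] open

% stack.push x='south'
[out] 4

% maze.move dir='south'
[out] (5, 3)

% maze.sense dir='west'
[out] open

% stack.push x='west'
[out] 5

% maze.move dir='west'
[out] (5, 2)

% maze.sense dir='north'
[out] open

% stack.push x='north'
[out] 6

% maze.move dir='north'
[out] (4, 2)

% maze.sense dir='north'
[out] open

% stack.push x='north'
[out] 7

% maze.move dir='north'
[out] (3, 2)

% stack.pop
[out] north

% maze.move dir='south'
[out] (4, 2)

% maze.sense dir='west'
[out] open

% stack.push x='west'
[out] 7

% maze.move dir='west'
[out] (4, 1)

% maze.sense dir='south'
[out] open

% stack.push x='south'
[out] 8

% maze.move dir='south'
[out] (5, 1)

% maze.sense dir='west'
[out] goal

% maze.move dir='west'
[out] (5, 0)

Answer: (5, 0)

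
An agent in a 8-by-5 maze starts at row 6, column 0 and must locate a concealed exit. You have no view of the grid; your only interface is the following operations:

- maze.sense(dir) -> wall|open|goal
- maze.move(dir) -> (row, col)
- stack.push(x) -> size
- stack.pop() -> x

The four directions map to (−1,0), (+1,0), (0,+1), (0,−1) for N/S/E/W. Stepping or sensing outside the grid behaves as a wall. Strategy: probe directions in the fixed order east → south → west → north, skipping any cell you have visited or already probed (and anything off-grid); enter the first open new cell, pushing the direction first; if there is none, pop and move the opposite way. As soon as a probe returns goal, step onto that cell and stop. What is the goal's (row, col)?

Act: maze.sense[dir=east]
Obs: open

Act: stack.push[x=east]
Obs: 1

Act: maze.move[dir=east]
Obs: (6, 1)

Act: maze.sense[dir=east]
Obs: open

Act: stack.push[x=east]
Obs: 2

Act: maze.move[dir=east]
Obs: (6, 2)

Act: maze.sense[dir=east]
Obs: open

Act: stack.push[x=east]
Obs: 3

Act: maze.move[dir=east]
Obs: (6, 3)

Act: maze.sense[dir=east]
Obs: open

Act: stack.push[x=east]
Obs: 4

Act: maze.move[dir=east]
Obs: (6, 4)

Act: maze.sense[dir=south]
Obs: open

Act: stack.push[x=south]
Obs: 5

Act: maze.move[dir=south]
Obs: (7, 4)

Act: maze.sense[dir=west]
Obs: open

Act: stack.push[x=west]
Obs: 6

Act: maze.move[dir=west]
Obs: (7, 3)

Act: maze.sense[dir=west]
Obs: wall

Act: stack.pop[]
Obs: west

Act: maze.move[dir=east]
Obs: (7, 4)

Act: stack.pop[]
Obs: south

Act: maze.move[dir=north]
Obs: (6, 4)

Act: maze.sense[dir=north]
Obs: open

Act: stack.push[x=north]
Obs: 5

Act: maze.move[dir=north]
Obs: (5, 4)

Act: maze.sense[dir=west]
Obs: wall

Act: maze.sense[dir=north]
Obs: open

Act: stack.push[x=north]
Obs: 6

Act: maze.move[dir=north]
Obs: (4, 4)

Act: maze.sense[dir=west]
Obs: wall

Act: maze.sense[dir=north]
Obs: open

Act: stack.push[x=north]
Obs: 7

Act: maze.move[dir=north]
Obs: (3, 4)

Act: maze.sense[dir=west]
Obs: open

Act: stack.push[x=west]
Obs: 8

Act: maze.move[dir=west]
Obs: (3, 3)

Act: maze.sense[dir=west]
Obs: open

Act: stack.push[x=west]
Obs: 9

Act: maze.move[dir=west]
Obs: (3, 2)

Act: maze.sense[dir=south]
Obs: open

Act: stack.push[x=south]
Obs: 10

Act: maze.move[dir=south]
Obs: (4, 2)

Act: maze.sense[dir=south]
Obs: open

Act: stack.push[x=south]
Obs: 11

Act: maze.move[dir=south]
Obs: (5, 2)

Act: maze.sense[dir=west]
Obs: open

Act: stack.push[x=west]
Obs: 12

Act: maze.move[dir=west]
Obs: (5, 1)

Act: maze.sense[dir=west]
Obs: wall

Act: maze.sense[dir=north]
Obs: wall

Act: stack.pop[]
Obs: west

Act: maze.move[dir=east]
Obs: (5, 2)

Act: stack.pop[]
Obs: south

Act: maze.move[dir=north]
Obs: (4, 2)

Act: stack.pop[]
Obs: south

Act: maze.move[dir=north]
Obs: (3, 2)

Act: maze.sense[dir=west]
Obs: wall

Act: maze.sense[dir=north]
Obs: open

Act: stack.push[x=north]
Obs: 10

Act: maze.move[dir=north]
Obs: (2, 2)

Act: maze.sense[dir=east]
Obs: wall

Act: maze.sense[dir=west]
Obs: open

Act: stack.push[x=west]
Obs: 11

Act: maze.move[dir=west]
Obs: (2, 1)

Act: maze.sense[dir=west]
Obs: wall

Act: maze.sense[dir=north]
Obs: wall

Act: stack.pop[]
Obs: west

Act: maze.move[dir=east]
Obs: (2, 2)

Act: maze.sense[dir=north]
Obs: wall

Act: stack.pop[]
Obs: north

Act: maze.move[dir=south]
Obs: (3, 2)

Act: stack.pop[]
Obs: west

Act: maze.move[dir=east]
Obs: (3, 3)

Act: stack.pop[]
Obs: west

Act: maze.move[dir=east]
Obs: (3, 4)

Act: maze.sense[dir=north]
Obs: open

Act: stack.push[x=north]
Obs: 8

Act: maze.move[dir=north]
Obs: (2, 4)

Act: maze.sense[dir=north]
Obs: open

Act: stack.push[x=north]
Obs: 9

Act: maze.move[dir=north]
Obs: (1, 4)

Act: maze.sense[dir=west]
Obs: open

Act: stack.push[x=west]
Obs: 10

Act: maze.move[dir=west]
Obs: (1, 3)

Act: maze.sense[dir=north]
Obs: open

Act: stack.push[x=north]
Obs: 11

Act: maze.move[dir=north]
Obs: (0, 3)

Act: maze.sense[dir=east]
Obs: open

Act: stack.push[x=east]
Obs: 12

Act: maze.move[dir=east]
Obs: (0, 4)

Act: stack.pop[]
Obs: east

Act: maze.move[dir=west]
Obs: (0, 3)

Act: maze.sense[dir=west]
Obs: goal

Act: maze.move[dir=west]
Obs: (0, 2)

Answer: (0, 2)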